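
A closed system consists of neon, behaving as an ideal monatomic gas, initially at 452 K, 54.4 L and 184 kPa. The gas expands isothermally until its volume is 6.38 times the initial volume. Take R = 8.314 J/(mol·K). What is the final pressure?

Isothermal: T stays 452 K; PV = const ⇒ V₂ = 347 L, P₂ = 28.8 kPa.

28.8 kPa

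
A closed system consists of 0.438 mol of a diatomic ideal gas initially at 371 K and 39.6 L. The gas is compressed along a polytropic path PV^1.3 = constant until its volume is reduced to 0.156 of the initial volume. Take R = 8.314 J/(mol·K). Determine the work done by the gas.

-3360 J

P₁ = nRT₁/V₁ = 0.438×8.314×371/39.6 = 34.1 kPa.
Polytropic n=1.3: T₂ = T₁(V₁/V₂)^(n−1) = 371×(6.41)^0.30 = 648 K; P₂ = P₁(V₁/V₂)^n = 382 kPa.
W = (P₁V₁−P₂V₂)/(n−1) = (34.1×39.6−382×6.18)/0.30 = -3360 J.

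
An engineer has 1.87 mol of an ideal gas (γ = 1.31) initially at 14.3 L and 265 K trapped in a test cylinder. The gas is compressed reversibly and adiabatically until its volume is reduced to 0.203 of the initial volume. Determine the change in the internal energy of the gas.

P₁ = nRT₁/V₁ = 1.87×8.314×265/14.3 = 288 kPa.
Adiabatic: TV^(γ−1) = const ⇒ T₂ = 265×(4.93)^0.310 = 434 K; PV^γ = const ⇒ P₂ = 2330 kPa.
For an ideal gas ΔU = nCvΔT with Cv = R/(γ−1) = 26.8 J/(mol·K).
ΔU = 1.87×26.8×(434−265) = 8500 J.

8500 J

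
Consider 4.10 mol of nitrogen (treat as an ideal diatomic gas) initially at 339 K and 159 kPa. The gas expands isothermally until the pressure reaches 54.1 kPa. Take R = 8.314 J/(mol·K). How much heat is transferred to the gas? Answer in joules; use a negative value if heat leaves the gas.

V₁ = nRT₁/P₁ = 4.10×8.314×339/159 = 72.7 L.
Isothermal: T stays 339 K; PV = const ⇒ V₂ = 214 L, P₂ = 54.1 kPa.
ΔU = 0 (ideal gas, T constant).
W = nRT ln(V₂/V₁) = 4.10×8.314×339×ln(2.94) = 12500 J.
Q = ΔU + W = 12500 J.

12500 J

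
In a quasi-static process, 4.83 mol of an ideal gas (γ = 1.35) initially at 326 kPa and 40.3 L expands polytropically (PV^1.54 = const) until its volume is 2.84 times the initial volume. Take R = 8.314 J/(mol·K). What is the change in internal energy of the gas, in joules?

-16200 J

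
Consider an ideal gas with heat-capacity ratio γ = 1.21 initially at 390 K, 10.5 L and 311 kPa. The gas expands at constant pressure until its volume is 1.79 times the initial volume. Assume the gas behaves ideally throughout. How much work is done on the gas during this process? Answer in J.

-2580 J

n = P₁V₁/(RT₁) = 311×10.5/(8.314×390) = 1.01 mol.
Isobaric: P stays 311 kPa; V/T = const ⇒ T₂ = 698 K, V₂ = 18.8 L.
W = PΔV = 311×(18.8−10.5) kPa·L = 2580 J.
Work done on the gas = −W_by = -2580 J.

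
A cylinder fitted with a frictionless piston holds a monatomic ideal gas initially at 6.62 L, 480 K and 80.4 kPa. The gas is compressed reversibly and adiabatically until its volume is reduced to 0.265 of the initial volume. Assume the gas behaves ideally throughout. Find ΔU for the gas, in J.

n = P₁V₁/(RT₁) = 80.4×6.62/(8.314×480) = 0.133 mol.
Adiabatic: TV^(γ−1) = const ⇒ T₂ = 480×(3.77)^0.667 = 1160 K; PV^γ = const ⇒ P₂ = 735 kPa.
For an ideal gas ΔU = nCvΔT with Cv = (3/2)R = 12.5 J/(mol·K).
ΔU = 0.133×12.5×(1160−480) = 1140 J.

1140 J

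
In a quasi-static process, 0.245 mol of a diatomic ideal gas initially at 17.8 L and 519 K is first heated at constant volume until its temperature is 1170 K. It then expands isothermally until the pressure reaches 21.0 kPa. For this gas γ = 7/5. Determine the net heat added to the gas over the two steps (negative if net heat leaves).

P₁ = nRT₁/V₁ = 0.245×8.314×519/17.8 = 59.4 kPa.
Step 1 — Isochoric: V stays 17.8 L; P/T = const ⇒ T₂ = 1170 K, P₂ = 134 kPa.
W = 0 (no volume change).
ΔU = nCvΔT = 0.245×20.8×(1170−519) = 3320 J.
Q = ΔU = 3320 J.
State after step 1: P = 134 kPa, V = 17.8 L, T = 1170 K.
Step 2 — Isothermal: T stays 1170 K; PV = const ⇒ V₂ = 113 L, P₂ = 21.0 kPa.
ΔU = 0 (ideal gas, T constant).
W = nRT ln(V₂/V₁) = 0.245×8.314×1170×ln(6.38) = 4410 J.
Q = ΔU + W = 4410 J.
Net over both steps: W = 4410 J, Q = 7730 J, ΔU = 3320 J.

7730 J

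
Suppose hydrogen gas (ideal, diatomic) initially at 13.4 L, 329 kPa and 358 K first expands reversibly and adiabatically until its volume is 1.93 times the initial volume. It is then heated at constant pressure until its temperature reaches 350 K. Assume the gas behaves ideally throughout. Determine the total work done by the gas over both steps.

3470 J

n = P₁V₁/(RT₁) = 329×13.4/(8.314×358) = 1.48 mol.
Step 1 — Adiabatic: TV^(γ−1) = const ⇒ T₂ = 358×(0.518)^0.400 = 275 K; PV^γ = const ⇒ P₂ = 131 kPa.
ΔU = nCvΔT = 1.48×20.8×(275−358) = -2550 J.
Q = 0 for an adiabatic process, so W = −ΔU = 2550 J.
State after step 1: P = 131 kPa, V = 25.9 L, T = 275 K.
Step 2 — Isobaric: P stays 131 kPa; V/T = const ⇒ T₂ = 350 K, V₂ = 32.9 L.
W = PΔV = 131×(32.9−25.9) kPa·L = 921 J.
ΔU = nCvΔT = 1.48×20.8×(350−275) = 2300 J.
Q = ΔU + W = nCpΔT = 3220 J.
Net over both steps: W = 3470 J, Q = 3220 J, ΔU = -246 J.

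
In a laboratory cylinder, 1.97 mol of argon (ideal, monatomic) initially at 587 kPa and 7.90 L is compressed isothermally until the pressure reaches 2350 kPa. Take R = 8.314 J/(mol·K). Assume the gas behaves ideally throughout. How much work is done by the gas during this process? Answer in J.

T₁ = P₁V₁/(nR) = 587×7.90/(1.97×8.314) = 283 K.
Isothermal: T stays 283 K; PV = const ⇒ V₂ = 1.97 L, P₂ = 2350 kPa.
W = nRT ln(V₂/V₁) = 1.97×8.314×283×ln(0.250) = -6430 J.

-6430 J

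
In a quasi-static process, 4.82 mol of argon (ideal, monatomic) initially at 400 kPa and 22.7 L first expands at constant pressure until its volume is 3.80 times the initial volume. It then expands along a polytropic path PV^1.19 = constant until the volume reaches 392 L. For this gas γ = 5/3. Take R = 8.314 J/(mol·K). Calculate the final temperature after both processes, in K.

646 K

T₁ = P₁V₁/(nR) = 400×22.7/(4.82×8.314) = 227 K.
Step 1 — Isobaric: P stays 400 kPa; V/T = const ⇒ T₂ = 861 K, V₂ = 86.3 L.
W = PΔV = 400×(86.3−22.7) kPa·L = 25400 J.
ΔU = nCvΔT = 4.82×12.5×(861−227) = 38100 J.
Q = ΔU + W = nCpΔT = 63600 J.
State after step 1: P = 400 kPa, V = 86.3 L, T = 861 K.
Step 2 — Polytropic n=1.19: T₂ = T₁(V₁/V₂)^(n−1) = 861×(0.220)^0.19 = 646 K; P₂ = P₁(V₁/V₂)^n = 66.0 kPa.
W = (P₁V₁−P₂V₂)/(n−1) = (400×86.3−66.0×392)/0.19 = 45400 J.
ΔU = nCvΔT = 4.82×12.5×(646−861) = -12900 J.
Q = ΔU + W = 32500 J.
Net over both steps: W = 70800 J, Q = 96000 J, ΔU = 25200 J.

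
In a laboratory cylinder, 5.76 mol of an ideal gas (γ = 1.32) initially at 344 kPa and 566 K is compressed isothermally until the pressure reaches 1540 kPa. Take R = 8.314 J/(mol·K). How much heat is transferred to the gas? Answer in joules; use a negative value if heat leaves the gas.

-40600 J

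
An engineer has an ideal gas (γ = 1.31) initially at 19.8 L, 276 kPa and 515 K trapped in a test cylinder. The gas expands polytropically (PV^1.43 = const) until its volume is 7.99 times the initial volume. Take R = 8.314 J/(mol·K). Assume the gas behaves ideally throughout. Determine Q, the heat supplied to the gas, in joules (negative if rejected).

n = P₁V₁/(RT₁) = 276×19.8/(8.314×515) = 1.28 mol.
Polytropic n=1.43: T₂ = T₁(V₁/V₂)^(n−1) = 515×(0.125)^0.43 = 211 K; P₂ = P₁(V₁/V₂)^n = 14.1 kPa.
W = (P₁V₁−P₂V₂)/(n−1) = (276×19.8−14.1×158)/0.43 = 7510 J.
ΔU = nCvΔT = 1.28×26.8×(211−515) = -10400 J.
Q = ΔU + W = -2910 J.

-2910 J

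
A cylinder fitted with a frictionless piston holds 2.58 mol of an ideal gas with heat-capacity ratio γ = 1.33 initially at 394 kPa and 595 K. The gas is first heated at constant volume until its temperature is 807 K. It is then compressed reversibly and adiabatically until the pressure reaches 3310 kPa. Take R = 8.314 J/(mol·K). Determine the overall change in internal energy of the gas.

43800 J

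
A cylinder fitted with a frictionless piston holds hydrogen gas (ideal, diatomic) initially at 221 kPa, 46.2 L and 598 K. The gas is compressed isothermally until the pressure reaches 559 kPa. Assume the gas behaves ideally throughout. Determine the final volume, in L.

18.3 L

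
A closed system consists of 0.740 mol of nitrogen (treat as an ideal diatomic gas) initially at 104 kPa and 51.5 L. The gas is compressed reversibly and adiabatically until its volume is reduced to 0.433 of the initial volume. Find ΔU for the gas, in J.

5320 J

T₁ = P₁V₁/(nR) = 104×51.5/(0.740×8.314) = 871 K.
Adiabatic: TV^(γ−1) = const ⇒ T₂ = 871×(2.31)^0.400 = 1220 K; PV^γ = const ⇒ P₂ = 336 kPa.
For an ideal gas ΔU = nCvΔT with Cv = (5/2)R = 20.8 J/(mol·K).
ΔU = 0.740×20.8×(1220−871) = 5320 J.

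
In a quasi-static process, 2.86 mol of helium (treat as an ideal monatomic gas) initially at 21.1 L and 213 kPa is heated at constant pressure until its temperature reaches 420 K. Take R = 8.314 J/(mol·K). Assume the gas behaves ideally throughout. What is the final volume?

46.9 L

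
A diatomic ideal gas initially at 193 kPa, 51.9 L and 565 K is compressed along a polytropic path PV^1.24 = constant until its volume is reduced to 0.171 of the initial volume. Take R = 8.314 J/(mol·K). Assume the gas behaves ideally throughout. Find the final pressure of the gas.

1720 kPa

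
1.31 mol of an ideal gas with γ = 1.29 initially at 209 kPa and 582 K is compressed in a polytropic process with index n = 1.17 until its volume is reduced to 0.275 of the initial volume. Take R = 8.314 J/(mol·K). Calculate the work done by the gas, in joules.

V₁ = nRT₁/P₁ = 1.31×8.314×582/209 = 30.3 L.
Polytropic n=1.17: T₂ = T₁(V₁/V₂)^(n−1) = 582×(3.64)^0.17 = 725 K; P₂ = P₁(V₁/V₂)^n = 947 kPa.
W = (P₁V₁−P₂V₂)/(n−1) = (209×30.3−947×8.34)/0.17 = -9150 J.

-9150 J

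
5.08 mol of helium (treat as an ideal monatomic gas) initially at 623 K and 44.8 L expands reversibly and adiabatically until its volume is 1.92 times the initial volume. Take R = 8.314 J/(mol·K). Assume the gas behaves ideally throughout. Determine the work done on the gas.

-13900 J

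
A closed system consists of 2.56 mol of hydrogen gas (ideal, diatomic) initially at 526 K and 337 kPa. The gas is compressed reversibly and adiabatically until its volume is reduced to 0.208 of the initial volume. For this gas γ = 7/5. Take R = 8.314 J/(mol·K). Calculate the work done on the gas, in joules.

V₁ = nRT₁/P₁ = 2.56×8.314×526/337 = 33.2 L.
Adiabatic: TV^(γ−1) = const ⇒ T₂ = 526×(4.81)^0.400 = 986 K; PV^γ = const ⇒ P₂ = 3040 kPa.
ΔU = nCvΔT = 2.56×20.8×(986−526) = 24500 J.
Q = 0 for an adiabatic process, so W = −ΔU = -24500 J.
Work done on the gas = −W_by = 24500 J.

24500 J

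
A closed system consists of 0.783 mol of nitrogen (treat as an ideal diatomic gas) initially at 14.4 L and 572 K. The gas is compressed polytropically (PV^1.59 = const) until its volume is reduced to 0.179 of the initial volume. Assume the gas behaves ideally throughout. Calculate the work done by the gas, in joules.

-11100 J

P₁ = nRT₁/V₁ = 0.783×8.314×572/14.4 = 259 kPa.
Polytropic n=1.59: T₂ = T₁(V₁/V₂)^(n−1) = 572×(5.59)^0.59 = 1580 K; P₂ = P₁(V₁/V₂)^n = 3990 kPa.
W = (P₁V₁−P₂V₂)/(n−1) = (259×14.4−3990×2.58)/0.59 = -11100 J.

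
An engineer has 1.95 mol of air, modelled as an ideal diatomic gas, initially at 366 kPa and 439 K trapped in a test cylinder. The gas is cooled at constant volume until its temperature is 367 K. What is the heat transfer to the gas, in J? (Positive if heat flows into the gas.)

-2920 J

V₁ = nRT₁/P₁ = 1.95×8.314×439/366 = 19.4 L.
Isochoric: V stays 19.4 L; P/T = const ⇒ T₂ = 367 K, P₂ = 306 kPa.
W = 0 (no volume change).
ΔU = nCvΔT = 1.95×20.8×(367−439) = -2920 J.
Q = ΔU = -2920 J.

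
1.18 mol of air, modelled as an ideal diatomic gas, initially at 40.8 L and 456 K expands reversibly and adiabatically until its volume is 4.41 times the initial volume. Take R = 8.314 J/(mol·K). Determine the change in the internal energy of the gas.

P₁ = nRT₁/V₁ = 1.18×8.314×456/40.8 = 110 kPa.
Adiabatic: TV^(γ−1) = const ⇒ T₂ = 456×(0.227)^0.400 = 252 K; PV^γ = const ⇒ P₂ = 13.7 kPa.
For an ideal gas ΔU = nCvΔT with Cv = (5/2)R = 20.8 J/(mol·K).
ΔU = 1.18×20.8×(252−456) = -5010 J.

-5010 J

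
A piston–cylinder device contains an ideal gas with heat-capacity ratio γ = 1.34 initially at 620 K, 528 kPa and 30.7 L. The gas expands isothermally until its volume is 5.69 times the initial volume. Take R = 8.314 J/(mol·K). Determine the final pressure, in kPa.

92.8 kPa

Isothermal: T stays 620 K; PV = const ⇒ V₂ = 175 L, P₂ = 92.8 kPa.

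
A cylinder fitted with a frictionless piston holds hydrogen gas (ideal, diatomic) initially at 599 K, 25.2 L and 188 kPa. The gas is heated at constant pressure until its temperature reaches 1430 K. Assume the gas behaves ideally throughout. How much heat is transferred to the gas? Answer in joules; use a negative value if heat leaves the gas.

23000 J

n = P₁V₁/(RT₁) = 188×25.2/(8.314×599) = 0.951 mol.
Isobaric: P stays 188 kPa; V/T = const ⇒ T₂ = 1430 K, V₂ = 60.2 L.
W = PΔV = 188×(60.2−25.2) kPa·L = 6570 J.
ΔU = nCvΔT = 0.951×20.8×(1430−599) = 16400 J.
Q = ΔU + W = nCpΔT = 23000 J.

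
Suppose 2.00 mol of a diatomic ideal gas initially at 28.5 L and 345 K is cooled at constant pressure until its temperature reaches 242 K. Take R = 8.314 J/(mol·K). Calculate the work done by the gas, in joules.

P₁ = nRT₁/V₁ = 2.00×8.314×345/28.5 = 201 kPa.
Isobaric: P stays 201 kPa; V/T = const ⇒ T₂ = 242 K, V₂ = 20.0 L.
W = PΔV = 201×(20.0−28.5) kPa·L = -1710 J.

-1710 J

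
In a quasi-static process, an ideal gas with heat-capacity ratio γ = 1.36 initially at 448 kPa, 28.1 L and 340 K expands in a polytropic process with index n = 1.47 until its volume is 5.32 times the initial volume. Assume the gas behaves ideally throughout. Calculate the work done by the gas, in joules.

n = P₁V₁/(RT₁) = 448×28.1/(8.314×340) = 4.45 mol.
Polytropic n=1.47: T₂ = T₁(V₁/V₂)^(n−1) = 340×(0.188)^0.47 = 155 K; P₂ = P₁(V₁/V₂)^n = 38.4 kPa.
W = (P₁V₁−P₂V₂)/(n−1) = (448×28.1−38.4×149)/0.47 = 14600 J.

14600 J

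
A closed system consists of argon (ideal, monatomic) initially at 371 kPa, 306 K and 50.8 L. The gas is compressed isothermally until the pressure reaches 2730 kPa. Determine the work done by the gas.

-37600 J

n = P₁V₁/(RT₁) = 371×50.8/(8.314×306) = 7.41 mol.
Isothermal: T stays 306 K; PV = const ⇒ V₂ = 6.90 L, P₂ = 2730 kPa.
W = nRT ln(V₂/V₁) = 7.41×8.314×306×ln(0.136) = -37600 J.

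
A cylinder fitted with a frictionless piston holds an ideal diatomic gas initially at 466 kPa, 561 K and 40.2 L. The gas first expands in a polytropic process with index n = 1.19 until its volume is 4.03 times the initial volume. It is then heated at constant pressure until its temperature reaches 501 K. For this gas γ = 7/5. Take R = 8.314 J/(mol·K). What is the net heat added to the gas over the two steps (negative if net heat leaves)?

n = P₁V₁/(RT₁) = 466×40.2/(8.314×561) = 4.02 mol.
Step 1 — Polytropic n=1.19: T₂ = T₁(V₁/V₂)^(n−1) = 561×(0.248)^0.19 = 430 K; P₂ = P₁(V₁/V₂)^n = 88.7 kPa.
W = (P₁V₁−P₂V₂)/(n−1) = (466×40.2−88.7×162)/0.19 = 22900 J.
ΔU = nCvΔT = 4.02×20.8×(430−561) = -10900 J.
Q = ΔU + W = 12000 J.
State after step 1: P = 88.7 kPa, V = 162 L, T = 430 K.
Step 2 — Isobaric: P stays 88.7 kPa; V/T = const ⇒ T₂ = 501 K, V₂ = 189 L.
W = PΔV = 88.7×(189−162) kPa·L = 2350 J.
ΔU = nCvΔT = 4.02×20.8×(501−430) = 5890 J.
Q = ΔU + W = nCpΔT = 8240 J.
Net over both steps: W = 25300 J, Q = 20300 J, ΔU = -5010 J.

20300 J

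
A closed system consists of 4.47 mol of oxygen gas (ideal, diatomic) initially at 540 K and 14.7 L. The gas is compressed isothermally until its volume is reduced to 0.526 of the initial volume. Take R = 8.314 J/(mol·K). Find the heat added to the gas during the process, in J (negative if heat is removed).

P₁ = nRT₁/V₁ = 4.47×8.314×540/14.7 = 1370 kPa.
Isothermal: T stays 540 K; PV = const ⇒ V₂ = 7.73 L, P₂ = 2600 kPa.
ΔU = 0 (ideal gas, T constant).
W = nRT ln(V₂/V₁) = 4.47×8.314×540×ln(0.526) = -12900 J.
Q = ΔU + W = -12900 J.

-12900 J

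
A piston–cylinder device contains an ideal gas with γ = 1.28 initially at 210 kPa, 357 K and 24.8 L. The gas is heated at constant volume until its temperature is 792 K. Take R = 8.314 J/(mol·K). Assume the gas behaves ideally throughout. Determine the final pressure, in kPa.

Isochoric: V stays 24.8 L; P/T = const ⇒ T₂ = 792 K, P₂ = 466 kPa.

466 kPa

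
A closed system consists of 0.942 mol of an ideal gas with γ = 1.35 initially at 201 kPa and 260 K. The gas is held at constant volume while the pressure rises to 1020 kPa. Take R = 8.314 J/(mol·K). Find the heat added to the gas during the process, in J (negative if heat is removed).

23700 J

V₁ = nRT₁/P₁ = 0.942×8.314×260/201 = 10.1 L.
Isochoric: V stays 10.1 L; P/T = const ⇒ T₂ = 1320 K, P₂ = 1020 kPa.
W = 0 (no volume change).
ΔU = nCvΔT = 0.942×23.8×(1320−260) = 23700 J.
Q = ΔU = 23700 J.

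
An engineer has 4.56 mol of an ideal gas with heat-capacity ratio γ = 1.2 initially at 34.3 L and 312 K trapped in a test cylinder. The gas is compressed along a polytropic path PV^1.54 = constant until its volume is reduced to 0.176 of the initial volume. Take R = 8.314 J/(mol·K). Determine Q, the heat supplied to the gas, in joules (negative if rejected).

57900 J

P₁ = nRT₁/V₁ = 4.56×8.314×312/34.3 = 345 kPa.
Polytropic n=1.54: T₂ = T₁(V₁/V₂)^(n−1) = 312×(5.68)^0.54 = 797 K; P₂ = P₁(V₁/V₂)^n = 5010 kPa.
W = (P₁V₁−P₂V₂)/(n−1) = (345×34.3−5010×6.04)/0.54 = -34100 J.
ΔU = nCvΔT = 4.56×41.6×(797−312) = 92000 J.
Q = ΔU + W = 57900 J.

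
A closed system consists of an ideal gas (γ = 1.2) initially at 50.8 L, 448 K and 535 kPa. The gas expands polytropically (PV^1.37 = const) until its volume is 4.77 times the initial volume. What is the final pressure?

62.9 kPa

Polytropic n=1.37: T₂ = T₁(V₁/V₂)^(n−1) = 448×(0.210)^0.37 = 251 K; P₂ = P₁(V₁/V₂)^n = 62.9 kPa.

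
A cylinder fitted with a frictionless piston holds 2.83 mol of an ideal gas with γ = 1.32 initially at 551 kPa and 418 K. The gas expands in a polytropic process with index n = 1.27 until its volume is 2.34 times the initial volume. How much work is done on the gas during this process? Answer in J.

V₁ = nRT₁/P₁ = 2.83×8.314×418/551 = 17.8 L.
Polytropic n=1.27: T₂ = T₁(V₁/V₂)^(n−1) = 418×(0.427)^0.27 = 332 K; P₂ = P₁(V₁/V₂)^n = 187 kPa.
W = (P₁V₁−P₂V₂)/(n−1) = (551×17.8−187×41.8)/0.27 = 7470 J.
Work done on the gas = −W_by = -7470 J.

-7470 J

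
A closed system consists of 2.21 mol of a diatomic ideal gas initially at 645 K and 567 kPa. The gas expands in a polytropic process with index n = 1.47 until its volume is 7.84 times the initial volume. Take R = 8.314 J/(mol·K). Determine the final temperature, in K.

V₁ = nRT₁/P₁ = 2.21×8.314×645/567 = 20.9 L.
Polytropic n=1.47: T₂ = T₁(V₁/V₂)^(n−1) = 645×(0.128)^0.47 = 245 K; P₂ = P₁(V₁/V₂)^n = 27.5 kPa.

245 K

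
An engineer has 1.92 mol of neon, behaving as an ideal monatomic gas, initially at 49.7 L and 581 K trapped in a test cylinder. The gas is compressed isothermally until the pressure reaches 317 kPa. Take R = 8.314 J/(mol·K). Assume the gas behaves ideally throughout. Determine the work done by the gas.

P₁ = nRT₁/V₁ = 1.92×8.314×581/49.7 = 187 kPa.
Isothermal: T stays 581 K; PV = const ⇒ V₂ = 29.3 L, P₂ = 317 kPa.
W = nRT ln(V₂/V₁) = 1.92×8.314×581×ln(0.589) = -4910 J.

-4910 J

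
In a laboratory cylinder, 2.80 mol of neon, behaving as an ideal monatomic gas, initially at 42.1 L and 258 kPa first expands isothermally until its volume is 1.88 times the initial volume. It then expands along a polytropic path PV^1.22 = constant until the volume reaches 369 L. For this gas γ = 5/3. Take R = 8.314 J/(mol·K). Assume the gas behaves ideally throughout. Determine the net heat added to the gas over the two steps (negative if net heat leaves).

T₁ = P₁V₁/(nR) = 258×42.1/(2.80×8.314) = 467 K.
Step 1 — Isothermal: T stays 467 K; PV = const ⇒ V₂ = 79.1 L, P₂ = 137 kPa.
ΔU = 0 (ideal gas, T constant).
W = nRT ln(V₂/V₁) = 2.80×8.314×467×ln(1.88) = 6860 J.
Q = ΔU + W = 6860 J.
State after step 1: P = 137 kPa, V = 79.1 L, T = 467 K.
Step 2 — Polytropic n=1.22: T₂ = T₁(V₁/V₂)^(n−1) = 467×(0.214)^0.22 = 333 K; P₂ = P₁(V₁/V₂)^n = 21.0 kPa.
W = (P₁V₁−P₂V₂)/(n−1) = (137×79.1−21.0×369)/0.22 = 14200 J.
ΔU = nCvΔT = 2.80×12.5×(333−467) = -4680 J.
Q = ΔU + W = 9500 J.
Net over both steps: W = 21000 J, Q = 16400 J, ΔU = -4680 J.

16400 J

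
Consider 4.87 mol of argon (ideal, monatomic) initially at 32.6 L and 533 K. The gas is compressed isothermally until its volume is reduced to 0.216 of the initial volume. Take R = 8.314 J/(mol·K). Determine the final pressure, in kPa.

P₁ = nRT₁/V₁ = 4.87×8.314×533/32.6 = 662 kPa.
Isothermal: T stays 533 K; PV = const ⇒ V₂ = 7.04 L, P₂ = 3060 kPa.

3060 kPa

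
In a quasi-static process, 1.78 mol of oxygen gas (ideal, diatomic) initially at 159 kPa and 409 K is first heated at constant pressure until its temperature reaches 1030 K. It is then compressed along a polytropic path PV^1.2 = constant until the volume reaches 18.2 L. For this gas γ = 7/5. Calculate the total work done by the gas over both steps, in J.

-20900 J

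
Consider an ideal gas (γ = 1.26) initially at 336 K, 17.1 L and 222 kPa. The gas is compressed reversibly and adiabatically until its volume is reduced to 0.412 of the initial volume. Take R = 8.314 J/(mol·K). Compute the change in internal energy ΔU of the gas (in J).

3790 J

n = P₁V₁/(RT₁) = 222×17.1/(8.314×336) = 1.36 mol.
Adiabatic: TV^(γ−1) = const ⇒ T₂ = 336×(2.43)^0.260 = 423 K; PV^γ = const ⇒ P₂ = 679 kPa.
For an ideal gas ΔU = nCvΔT with Cv = R/(γ−1) = 32.0 J/(mol·K).
ΔU = 1.36×32.0×(423−336) = 3790 J.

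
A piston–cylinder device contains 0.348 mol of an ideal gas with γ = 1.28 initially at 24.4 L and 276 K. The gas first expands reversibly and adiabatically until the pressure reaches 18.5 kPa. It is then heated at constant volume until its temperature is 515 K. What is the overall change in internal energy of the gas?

2470 J

P₁ = nRT₁/V₁ = 0.348×8.314×276/24.4 = 32.7 kPa.
Step 1 — Adiabatic: T₂/T₁ = (P₂/P₁)^((γ−1)/γ) ⇒ T₂ = 276×(0.565)^0.219 = 244 K; V₂ = 38.1 L.
ΔU = nCvΔT = 0.348×29.7×(244−276) = -335 J.
Q = 0 for an adiabatic process, so W = −ΔU = 335 J.
State after step 1: P = 18.5 kPa, V = 38.1 L, T = 244 K.
Step 2 — Isochoric: V stays 38.1 L; P/T = const ⇒ T₂ = 515 K, P₂ = 39.1 kPa.
W = 0 (no volume change).
ΔU = nCvΔT = 0.348×29.7×(515−244) = 2800 J.
Q = ΔU = 2800 J.
Net over both steps: W = 335 J, Q = 2800 J, ΔU = 2470 J.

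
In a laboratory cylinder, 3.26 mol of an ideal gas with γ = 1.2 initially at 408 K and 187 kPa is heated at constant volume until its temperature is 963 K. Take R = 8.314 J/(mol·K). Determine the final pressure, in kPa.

V₁ = nRT₁/P₁ = 3.26×8.314×408/187 = 59.1 L.
Isochoric: V stays 59.1 L; P/T = const ⇒ T₂ = 963 K, P₂ = 441 kPa.

441 kPa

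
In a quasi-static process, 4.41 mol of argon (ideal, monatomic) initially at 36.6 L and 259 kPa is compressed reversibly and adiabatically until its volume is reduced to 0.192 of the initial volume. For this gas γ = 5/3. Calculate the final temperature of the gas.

T₁ = P₁V₁/(nR) = 259×36.6/(4.41×8.314) = 259 K.
Adiabatic: TV^(γ−1) = const ⇒ T₂ = 259×(5.21)^0.667 = 777 K; PV^γ = const ⇒ P₂ = 4050 kPa.

777 K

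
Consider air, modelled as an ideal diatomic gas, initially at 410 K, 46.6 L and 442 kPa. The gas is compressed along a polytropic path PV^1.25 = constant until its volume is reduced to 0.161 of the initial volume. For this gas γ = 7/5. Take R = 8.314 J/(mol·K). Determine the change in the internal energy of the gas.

29800 J

n = P₁V₁/(RT₁) = 442×46.6/(8.314×410) = 6.04 mol.
Polytropic n=1.25: T₂ = T₁(V₁/V₂)^(n−1) = 410×(6.21)^0.25 = 647 K; P₂ = P₁(V₁/V₂)^n = 4330 kPa.
For an ideal gas ΔU = nCvΔT with Cv = (5/2)R = 20.8 J/(mol·K).
ΔU = 6.04×20.8×(647−410) = 29800 J.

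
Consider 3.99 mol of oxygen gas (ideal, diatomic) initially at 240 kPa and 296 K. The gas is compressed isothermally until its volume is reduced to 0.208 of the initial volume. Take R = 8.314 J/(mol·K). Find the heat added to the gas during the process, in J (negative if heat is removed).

-15400 J

V₁ = nRT₁/P₁ = 3.99×8.314×296/240 = 40.9 L.
Isothermal: T stays 296 K; PV = const ⇒ V₂ = 8.51 L, P₂ = 1150 kPa.
ΔU = 0 (ideal gas, T constant).
W = nRT ln(V₂/V₁) = 3.99×8.314×296×ln(0.208) = -15400 J.
Q = ΔU + W = -15400 J.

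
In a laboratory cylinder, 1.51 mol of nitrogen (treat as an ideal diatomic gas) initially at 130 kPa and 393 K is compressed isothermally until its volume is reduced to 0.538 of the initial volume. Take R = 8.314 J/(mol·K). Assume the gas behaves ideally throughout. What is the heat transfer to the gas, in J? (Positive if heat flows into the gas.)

V₁ = nRT₁/P₁ = 1.51×8.314×393/130 = 38.0 L.
Isothermal: T stays 393 K; PV = const ⇒ V₂ = 20.4 L, P₂ = 242 kPa.
ΔU = 0 (ideal gas, T constant).
W = nRT ln(V₂/V₁) = 1.51×8.314×393×ln(0.538) = -3060 J.
Q = ΔU + W = -3060 J.

-3060 J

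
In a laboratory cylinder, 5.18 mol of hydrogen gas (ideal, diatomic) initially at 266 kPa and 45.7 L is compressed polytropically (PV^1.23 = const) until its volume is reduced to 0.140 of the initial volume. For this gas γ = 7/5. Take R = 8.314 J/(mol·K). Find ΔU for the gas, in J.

T₁ = P₁V₁/(nR) = 266×45.7/(5.18×8.314) = 282 K.
Polytropic n=1.23: T₂ = T₁(V₁/V₂)^(n−1) = 282×(7.14)^0.23 = 444 K; P₂ = P₁(V₁/V₂)^n = 2990 kPa.
For an ideal gas ΔU = nCvΔT with Cv = (5/2)R = 20.8 J/(mol·K).
ΔU = 5.18×20.8×(444−282) = 17400 J.

17400 J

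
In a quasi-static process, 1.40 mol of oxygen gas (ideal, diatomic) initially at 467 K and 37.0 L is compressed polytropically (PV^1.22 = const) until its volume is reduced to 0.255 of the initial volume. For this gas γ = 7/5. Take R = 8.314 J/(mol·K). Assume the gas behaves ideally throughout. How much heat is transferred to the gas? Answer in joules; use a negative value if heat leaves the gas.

-3900 J

P₁ = nRT₁/V₁ = 1.40×8.314×467/37.0 = 147 kPa.
Polytropic n=1.22: T₂ = T₁(V₁/V₂)^(n−1) = 467×(3.92)^0.22 = 631 K; P₂ = P₁(V₁/V₂)^n = 778 kPa.
W = (P₁V₁−P₂V₂)/(n−1) = (147×37.0−778×9.44)/0.22 = -8670 J.
ΔU = nCvΔT = 1.40×20.8×(631−467) = 4770 J.
Q = ΔU + W = -3900 J.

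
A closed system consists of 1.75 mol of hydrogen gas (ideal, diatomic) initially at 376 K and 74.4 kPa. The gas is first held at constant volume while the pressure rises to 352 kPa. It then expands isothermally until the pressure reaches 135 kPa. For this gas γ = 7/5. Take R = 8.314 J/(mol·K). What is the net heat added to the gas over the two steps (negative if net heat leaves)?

75800 J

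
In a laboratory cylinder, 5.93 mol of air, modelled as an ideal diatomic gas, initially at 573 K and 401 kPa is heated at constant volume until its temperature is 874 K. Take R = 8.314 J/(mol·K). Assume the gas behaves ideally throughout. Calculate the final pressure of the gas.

612 kPa

V₁ = nRT₁/P₁ = 5.93×8.314×573/401 = 70.4 L.
Isochoric: V stays 70.4 L; P/T = const ⇒ T₂ = 874 K, P₂ = 612 kPa.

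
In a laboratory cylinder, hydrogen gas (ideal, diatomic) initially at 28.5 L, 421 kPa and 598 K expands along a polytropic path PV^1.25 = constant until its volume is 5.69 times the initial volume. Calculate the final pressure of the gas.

47.9 kPa

Polytropic n=1.25: T₂ = T₁(V₁/V₂)^(n−1) = 598×(0.176)^0.25 = 387 K; P₂ = P₁(V₁/V₂)^n = 47.9 kPa.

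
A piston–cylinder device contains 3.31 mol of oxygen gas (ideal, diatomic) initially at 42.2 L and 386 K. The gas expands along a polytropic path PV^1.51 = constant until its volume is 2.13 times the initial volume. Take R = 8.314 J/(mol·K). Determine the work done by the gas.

P₁ = nRT₁/V₁ = 3.31×8.314×386/42.2 = 252 kPa.
Polytropic n=1.51: T₂ = T₁(V₁/V₂)^(n−1) = 386×(0.469)^0.51 = 262 K; P₂ = P₁(V₁/V₂)^n = 80.4 kPa.
W = (P₁V₁−P₂V₂)/(n−1) = (252×42.2−80.4×89.9)/0.51 = 6660 J.

6660 J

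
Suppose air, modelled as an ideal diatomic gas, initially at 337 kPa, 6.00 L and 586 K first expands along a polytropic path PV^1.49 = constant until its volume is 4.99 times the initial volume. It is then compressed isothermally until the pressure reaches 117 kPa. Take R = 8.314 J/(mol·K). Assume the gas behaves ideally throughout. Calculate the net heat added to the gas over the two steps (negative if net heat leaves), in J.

-1740 J

n = P₁V₁/(RT₁) = 337×6.00/(8.314×586) = 0.415 mol.
Step 1 — Polytropic n=1.49: T₂ = T₁(V₁/V₂)^(n−1) = 586×(0.200)^0.49 = 267 K; P₂ = P₁(V₁/V₂)^n = 30.7 kPa.
W = (P₁V₁−P₂V₂)/(n−1) = (337×6.00−30.7×29.9)/0.49 = 2250 J.
ΔU = nCvΔT = 0.415×20.8×(267−586) = -2760 J.
Q = ΔU + W = -506 J.
State after step 1: P = 30.7 kPa, V = 29.9 L, T = 267 K.
Step 2 — Isothermal: T stays 267 K; PV = const ⇒ V₂ = 7.86 L, P₂ = 117 kPa.
ΔU = 0 (ideal gas, T constant).
W = nRT ln(V₂/V₁) = 0.415×8.314×267×ln(0.263) = -1230 J.
Q = ΔU + W = -1230 J.
Net over both steps: W = 1020 J, Q = -1740 J, ΔU = -2760 J.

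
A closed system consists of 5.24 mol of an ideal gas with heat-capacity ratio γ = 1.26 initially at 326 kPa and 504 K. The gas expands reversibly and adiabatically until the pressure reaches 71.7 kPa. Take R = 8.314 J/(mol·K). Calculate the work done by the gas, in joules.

V₁ = nRT₁/P₁ = 5.24×8.314×504/326 = 67.4 L.
Adiabatic: T₂/T₁ = (P₂/P₁)^((γ−1)/γ) ⇒ T₂ = 504×(0.220)^0.206 = 369 K; V₂ = 224 L.
ΔU = nCvΔT = 5.24×32.0×(369−504) = -22700 J.
Q = 0 for an adiabatic process, so W = −ΔU = 22700 J.

22700 J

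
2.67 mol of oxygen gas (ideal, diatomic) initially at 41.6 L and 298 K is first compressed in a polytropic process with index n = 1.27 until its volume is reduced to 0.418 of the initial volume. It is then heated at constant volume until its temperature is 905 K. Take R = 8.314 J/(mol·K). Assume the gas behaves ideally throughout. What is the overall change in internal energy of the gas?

33700 J

P₁ = nRT₁/V₁ = 2.67×8.314×298/41.6 = 159 kPa.
Step 1 — Polytropic n=1.27: T₂ = T₁(V₁/V₂)^(n−1) = 298×(2.39)^0.27 = 377 K; P₂ = P₁(V₁/V₂)^n = 481 kPa.
W = (P₁V₁−P₂V₂)/(n−1) = (159×41.6−481×17.4)/0.27 = -6510 J.
ΔU = nCvΔT = 2.67×20.8×(377−298) = 4390 J.
Q = ΔU + W = -2110 J.
State after step 1: P = 481 kPa, V = 17.4 L, T = 377 K.
Step 2 — Isochoric: V stays 17.4 L; P/T = const ⇒ T₂ = 905 K, P₂ = 1160 kPa.
W = 0 (no volume change).
ΔU = nCvΔT = 2.67×20.8×(905−377) = 29300 J.
Q = ΔU = 29300 J.
Net over both steps: W = -6510 J, Q = 27200 J, ΔU = 33700 J.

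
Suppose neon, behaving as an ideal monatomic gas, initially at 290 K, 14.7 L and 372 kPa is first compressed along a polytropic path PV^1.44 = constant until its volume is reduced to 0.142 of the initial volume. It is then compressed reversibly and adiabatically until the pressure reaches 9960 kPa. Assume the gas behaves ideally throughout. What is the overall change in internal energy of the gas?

15200 J

n = P₁V₁/(RT₁) = 372×14.7/(8.314×290) = 2.27 mol.
Step 1 — Polytropic n=1.44: T₂ = T₁(V₁/V₂)^(n−1) = 290×(7.04)^0.44 = 685 K; P₂ = P₁(V₁/V₂)^n = 6180 kPa.
W = (P₁V₁−P₂V₂)/(n−1) = (372×14.7−6180×2.09)/0.44 = -16900 J.
ΔU = nCvΔT = 2.27×12.5×(685−290) = 11200 J.
Q = ΔU + W = -5750 J.
State after step 1: P = 6180 kPa, V = 2.09 L, T = 685 K.
Step 2 — Adiabatic: T₂/T₁ = (P₂/P₁)^((γ−1)/γ) ⇒ T₂ = 685×(1.61)^0.400 = 828 K; V₂ = 1.57 L.
ΔU = nCvΔT = 2.27×12.5×(828−685) = 4070 J.
Q = 0 for an adiabatic process, so W = −ΔU = -4070 J.
Net over both steps: W = -21000 J, Q = -5750 J, ΔU = 15200 J.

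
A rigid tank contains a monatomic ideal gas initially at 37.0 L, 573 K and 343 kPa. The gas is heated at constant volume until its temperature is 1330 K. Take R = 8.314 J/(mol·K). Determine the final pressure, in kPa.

796 kPa

Isochoric: V stays 37.0 L; P/T = const ⇒ T₂ = 1330 K, P₂ = 796 kPa.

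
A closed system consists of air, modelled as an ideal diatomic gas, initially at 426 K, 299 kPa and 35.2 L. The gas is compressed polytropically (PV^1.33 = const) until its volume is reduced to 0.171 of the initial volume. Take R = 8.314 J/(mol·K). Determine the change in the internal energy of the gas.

20800 J

n = P₁V₁/(RT₁) = 299×35.2/(8.314×426) = 2.97 mol.
Polytropic n=1.33: T₂ = T₁(V₁/V₂)^(n−1) = 426×(5.85)^0.33 = 763 K; P₂ = P₁(V₁/V₂)^n = 3130 kPa.
For an ideal gas ΔU = nCvΔT with Cv = (5/2)R = 20.8 J/(mol·K).
ΔU = 2.97×20.8×(763−426) = 20800 J.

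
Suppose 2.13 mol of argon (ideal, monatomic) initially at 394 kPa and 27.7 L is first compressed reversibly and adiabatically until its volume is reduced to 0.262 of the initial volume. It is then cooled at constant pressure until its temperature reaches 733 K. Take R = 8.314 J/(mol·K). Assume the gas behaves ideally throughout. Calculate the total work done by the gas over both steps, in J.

-37300 J

T₁ = P₁V₁/(nR) = 394×27.7/(2.13×8.314) = 616 K.
Step 1 — Adiabatic: TV^(γ−1) = const ⇒ T₂ = 616×(3.82)^0.667 = 1510 K; PV^γ = const ⇒ P₂ = 3670 kPa.
ΔU = nCvΔT = 2.13×12.5×(1510−616) = 23600 J.
Q = 0 for an adiabatic process, so W = −ΔU = -23600 J.
State after step 1: P = 3670 kPa, V = 7.26 L, T = 1510 K.
Step 2 — Isobaric: P stays 3670 kPa; V/T = const ⇒ T₂ = 733 K, V₂ = 3.53 L.
W = PΔV = 3670×(3.53−7.26) kPa·L = -13700 J.
ΔU = nCvΔT = 2.13×12.5×(733−1510) = -20500 J.
Q = ΔU + W = nCpΔT = -34200 J.
Net over both steps: W = -37300 J, Q = -34200 J, ΔU = 3100 J.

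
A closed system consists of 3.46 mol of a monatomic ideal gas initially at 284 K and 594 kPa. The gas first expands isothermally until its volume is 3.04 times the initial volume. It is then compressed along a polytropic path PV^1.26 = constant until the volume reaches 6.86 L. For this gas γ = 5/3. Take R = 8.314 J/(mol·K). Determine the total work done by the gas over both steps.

-9770 J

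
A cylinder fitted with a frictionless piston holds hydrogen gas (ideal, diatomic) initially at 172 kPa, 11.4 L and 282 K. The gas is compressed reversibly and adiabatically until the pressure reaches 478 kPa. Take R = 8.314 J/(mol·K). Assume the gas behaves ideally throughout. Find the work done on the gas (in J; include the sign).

n = P₁V₁/(RT₁) = 172×11.4/(8.314×282) = 0.836 mol.
Adiabatic: T₂/T₁ = (P₂/P₁)^((γ−1)/γ) ⇒ T₂ = 282×(2.78)^0.286 = 378 K; V₂ = 5.49 L.
ΔU = nCvΔT = 0.836×20.8×(378−282) = 1660 J.
Q = 0 for an adiabatic process, so W = −ΔU = -1660 J.
Work done on the gas = −W_by = 1660 J.

1660 J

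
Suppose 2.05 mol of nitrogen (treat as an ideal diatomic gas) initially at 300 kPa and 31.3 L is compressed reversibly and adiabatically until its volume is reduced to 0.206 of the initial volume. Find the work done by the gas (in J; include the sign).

T₁ = P₁V₁/(nR) = 300×31.3/(2.05×8.314) = 551 K.
Adiabatic: TV^(γ−1) = const ⇒ T₂ = 551×(4.85)^0.400 = 1040 K; PV^γ = const ⇒ P₂ = 2740 kPa.
ΔU = nCvΔT = 2.05×20.8×(1040−551) = 20700 J.
Q = 0 for an adiabatic process, so W = −ΔU = -20700 J.

-20700 J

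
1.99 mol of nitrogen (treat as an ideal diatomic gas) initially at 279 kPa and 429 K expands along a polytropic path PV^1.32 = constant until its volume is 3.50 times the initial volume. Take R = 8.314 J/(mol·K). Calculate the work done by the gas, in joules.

7330 J

V₁ = nRT₁/P₁ = 1.99×8.314×429/279 = 25.4 L.
Polytropic n=1.32: T₂ = T₁(V₁/V₂)^(n−1) = 429×(0.286)^0.32 = 287 K; P₂ = P₁(V₁/V₂)^n = 53.4 kPa.
W = (P₁V₁−P₂V₂)/(n−1) = (279×25.4−53.4×89.0)/0.32 = 7330 J.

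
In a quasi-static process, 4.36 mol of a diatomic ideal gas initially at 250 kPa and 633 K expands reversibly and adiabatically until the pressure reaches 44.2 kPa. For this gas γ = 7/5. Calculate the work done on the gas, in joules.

V₁ = nRT₁/P₁ = 4.36×8.314×633/250 = 91.8 L.
Adiabatic: T₂/T₁ = (P₂/P₁)^((γ−1)/γ) ⇒ T₂ = 633×(0.177)^0.286 = 386 K; V₂ = 316 L.
ΔU = nCvΔT = 4.36×20.8×(386−633) = -22400 J.
Q = 0 for an adiabatic process, so W = −ΔU = 22400 J.
Work done on the gas = −W_by = -22400 J.

-22400 J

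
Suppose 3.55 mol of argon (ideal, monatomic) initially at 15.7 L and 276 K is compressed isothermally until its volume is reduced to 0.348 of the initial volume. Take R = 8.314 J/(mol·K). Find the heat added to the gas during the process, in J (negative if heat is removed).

P₁ = nRT₁/V₁ = 3.55×8.314×276/15.7 = 519 kPa.
Isothermal: T stays 276 K; PV = const ⇒ V₂ = 5.46 L, P₂ = 1490 kPa.
ΔU = 0 (ideal gas, T constant).
W = nRT ln(V₂/V₁) = 3.55×8.314×276×ln(0.348) = -8600 J.
Q = ΔU + W = -8600 J.

-8600 J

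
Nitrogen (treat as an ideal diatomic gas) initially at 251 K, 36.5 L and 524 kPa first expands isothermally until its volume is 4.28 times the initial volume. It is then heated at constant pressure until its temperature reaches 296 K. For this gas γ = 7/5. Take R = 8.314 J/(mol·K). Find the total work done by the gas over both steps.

n = P₁V₁/(RT₁) = 524×36.5/(8.314×251) = 9.17 mol.
Step 1 — Isothermal: T stays 251 K; PV = const ⇒ V₂ = 156 L, P₂ = 122 kPa.
ΔU = 0 (ideal gas, T constant).
W = nRT ln(V₂/V₁) = 9.17×8.314×251×ln(4.28) = 27800 J.
Q = ΔU + W = 27800 J.
State after step 1: P = 122 kPa, V = 156 L, T = 251 K.
Step 2 — Isobaric: P stays 122 kPa; V/T = const ⇒ T₂ = 296 K, V₂ = 184 L.
W = PΔV = 122×(184−156) kPa·L = 3430 J.
ΔU = nCvΔT = 9.17×20.8×(296−251) = 8570 J.
Q = ΔU + W = nCpΔT = 12000 J.
Net over both steps: W = 31200 J, Q = 39800 J, ΔU = 8570 J.

31200 J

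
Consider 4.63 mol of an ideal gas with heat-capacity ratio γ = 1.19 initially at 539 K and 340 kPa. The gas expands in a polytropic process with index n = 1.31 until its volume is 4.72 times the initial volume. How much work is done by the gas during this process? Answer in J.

V₁ = nRT₁/P₁ = 4.63×8.314×539/340 = 61.0 L.
Polytropic n=1.31: T₂ = T₁(V₁/V₂)^(n−1) = 539×(0.212)^0.31 = 333 K; P₂ = P₁(V₁/V₂)^n = 44.5 kPa.
W = (P₁V₁−P₂V₂)/(n−1) = (340×61.0−44.5×288)/0.31 = 25600 J.

25600 J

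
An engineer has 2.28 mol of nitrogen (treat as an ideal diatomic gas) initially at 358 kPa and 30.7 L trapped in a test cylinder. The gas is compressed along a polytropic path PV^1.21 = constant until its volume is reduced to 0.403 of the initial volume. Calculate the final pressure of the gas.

1080 kPa

T₁ = P₁V₁/(nR) = 358×30.7/(2.28×8.314) = 580 K.
Polytropic n=1.21: T₂ = T₁(V₁/V₂)^(n−1) = 580×(2.48)^0.21 = 702 K; P₂ = P₁(V₁/V₂)^n = 1080 kPa.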